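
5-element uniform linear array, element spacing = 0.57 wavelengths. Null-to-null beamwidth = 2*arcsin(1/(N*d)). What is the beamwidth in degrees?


1/(N*d) = 1/(5*0.57) = 0.350877
BW = 2*arcsin(0.350877) = 41.1 degrees

41.1 degrees


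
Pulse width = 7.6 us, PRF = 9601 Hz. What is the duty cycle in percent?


DC = 7.6e-6 * 9601 * 100 = 7.3%

7.3%


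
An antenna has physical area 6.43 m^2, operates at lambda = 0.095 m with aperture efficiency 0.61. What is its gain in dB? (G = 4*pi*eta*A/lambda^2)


G_linear = 4*pi*0.61*6.43/0.095^2 = 5461.39
G_dB = 10*log10(5461.39) = 37.4 dB

37.4 dB


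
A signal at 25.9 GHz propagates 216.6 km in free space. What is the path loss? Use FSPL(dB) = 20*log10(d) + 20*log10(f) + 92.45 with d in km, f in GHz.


20*log10(216.6) = 46.71
20*log10(25.9) = 28.27
FSPL = 167.4 dB

167.4 dB


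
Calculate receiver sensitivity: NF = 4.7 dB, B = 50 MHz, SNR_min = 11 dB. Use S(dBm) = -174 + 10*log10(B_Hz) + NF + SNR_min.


10*log10(50000000.0) = 76.99
S = -174 + 76.99 + 4.7 + 11 = -81.3 dBm

-81.3 dBm


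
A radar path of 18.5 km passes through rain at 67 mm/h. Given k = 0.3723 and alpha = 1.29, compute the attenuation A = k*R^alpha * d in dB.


gamma = 0.3723 * 67^1.29 = 84.436366 dB/km
A = 84.436366 * 18.5 = 1562.07 dB

1562.07 dB


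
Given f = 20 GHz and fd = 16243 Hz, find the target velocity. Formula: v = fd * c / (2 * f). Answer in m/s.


v = 16243 * 3e8 / (2 * 20000000000.0) = 121.8 m/s

121.8 m/s


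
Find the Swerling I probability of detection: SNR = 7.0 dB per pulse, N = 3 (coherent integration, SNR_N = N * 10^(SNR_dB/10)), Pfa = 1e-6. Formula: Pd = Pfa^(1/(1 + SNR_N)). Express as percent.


SNR_lin = 10^(7.0/10) = 5.01187
SNR_N = 3 * 5.01187 = 15.03561
1/(1 + SNR_N) = 1/16.03561 = 0.0623612
Pd = (1e-6)^0.0623612 = 0.42251
Pd = 42.3%

42.3%


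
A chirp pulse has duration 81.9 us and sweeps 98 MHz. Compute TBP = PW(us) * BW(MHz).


TBP = 81.9 * 98 = 8026.2

8026.2


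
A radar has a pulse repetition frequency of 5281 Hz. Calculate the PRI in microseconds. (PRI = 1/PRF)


PRI = 1/5281 = 0.0001893581 s = 189.4 us

189.4 us


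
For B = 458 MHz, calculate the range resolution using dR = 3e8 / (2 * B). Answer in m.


dR = 3e8 / (2 * 458000000.0) = 0.33 m

0.33 m


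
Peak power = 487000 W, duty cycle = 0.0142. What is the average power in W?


P_avg = 487000 * 0.0142 = 6915.4 W

6915.4 W


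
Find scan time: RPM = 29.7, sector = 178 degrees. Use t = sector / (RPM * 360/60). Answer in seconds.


t = 178 / (29.7 * 360) * 60 = 1.0 s

1.0 s


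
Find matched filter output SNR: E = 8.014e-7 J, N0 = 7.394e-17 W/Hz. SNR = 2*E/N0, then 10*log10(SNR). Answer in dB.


SNR_lin = 2 * 8.014e-7 / 7.394e-17 = 2.168e10
SNR_dB = 10*log10(2.168e10) = 103.4 dB

103.4 dB


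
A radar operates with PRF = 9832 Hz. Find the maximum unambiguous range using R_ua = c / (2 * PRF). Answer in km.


R_ua = 3e8 / (2 * 9832) = 15256.3 m = 15.3 km

15.3 km


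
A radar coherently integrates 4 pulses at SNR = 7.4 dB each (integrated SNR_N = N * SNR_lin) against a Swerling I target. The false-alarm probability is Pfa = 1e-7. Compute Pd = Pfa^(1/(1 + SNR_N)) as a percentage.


SNR_lin = 10^(7.4/10) = 5.49541
SNR_N = 4 * 5.49541 = 21.98164
1/(1 + SNR_N) = 1/22.98164 = 0.043513
Pd = (1e-7)^0.043513 = 0.49592
Pd = 49.6%

49.6%


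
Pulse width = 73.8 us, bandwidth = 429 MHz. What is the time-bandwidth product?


TBP = 73.8 * 429 = 31660.2

31660.2


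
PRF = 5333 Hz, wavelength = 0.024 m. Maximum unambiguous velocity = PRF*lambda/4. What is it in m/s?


V_ua = 5333 * 0.024 / 4 = 32.0 m/s

32.0 m/s


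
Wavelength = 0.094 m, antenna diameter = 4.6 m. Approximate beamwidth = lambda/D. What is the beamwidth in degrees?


BW_rad = 0.094 / 4.6 = 0.020435
BW_deg = 1.17 degrees

1.17 degrees


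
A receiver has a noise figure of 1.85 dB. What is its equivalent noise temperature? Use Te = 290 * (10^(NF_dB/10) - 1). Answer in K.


NF_lin = 10^(1.85/10) = 1.531087
Te = 290 * (1.531087 - 1) = 154.0 K

154.0 K


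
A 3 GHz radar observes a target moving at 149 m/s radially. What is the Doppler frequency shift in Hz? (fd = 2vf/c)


fd = 2 * 149 * 3000000000.0 / 3e8 = 2980.0 Hz

2980.0 Hz


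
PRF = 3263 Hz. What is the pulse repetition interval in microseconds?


PRI = 1/3263 = 0.0003064664 s = 306.5 us

306.5 us


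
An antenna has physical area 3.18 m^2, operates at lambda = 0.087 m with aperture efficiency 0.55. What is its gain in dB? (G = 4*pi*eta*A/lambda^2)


G_linear = 4*pi*0.55*3.18/0.087^2 = 2903.76
G_dB = 10*log10(2903.76) = 34.6 dB

34.6 dB


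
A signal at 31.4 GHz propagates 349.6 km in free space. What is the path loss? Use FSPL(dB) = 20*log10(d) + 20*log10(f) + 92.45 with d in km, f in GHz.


20*log10(349.6) = 50.87
20*log10(31.4) = 29.94
FSPL = 173.3 dB

173.3 dB


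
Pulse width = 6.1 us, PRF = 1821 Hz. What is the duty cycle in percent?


DC = 6.1e-6 * 1821 * 100 = 1.11%

1.11%


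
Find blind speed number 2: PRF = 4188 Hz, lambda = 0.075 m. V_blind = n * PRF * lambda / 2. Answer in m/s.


V_blind = 2 * 4188 * 0.075 / 2 = 314.1 m/s

314.1 m/s


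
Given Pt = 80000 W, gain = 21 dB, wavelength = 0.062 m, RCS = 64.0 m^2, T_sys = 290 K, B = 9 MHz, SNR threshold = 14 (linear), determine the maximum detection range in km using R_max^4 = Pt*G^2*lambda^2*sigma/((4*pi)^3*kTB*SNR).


G_lin = 10^(21/10) = 125.892541
R^4 = 80000 * 125.892541^2 * 0.062^2 * 64.0 / ((4*pi)^3 * 1.38e-23 * 290 * 9000000.0 * 14)
R^4 = 3.11728e17 m^4
R_max = (3.11728e17)^(1/4) = 23628.9 m = 23.6 km

23.6 km


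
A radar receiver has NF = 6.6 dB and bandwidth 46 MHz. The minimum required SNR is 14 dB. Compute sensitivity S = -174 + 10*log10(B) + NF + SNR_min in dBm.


10*log10(46000000.0) = 76.63
S = -174 + 76.63 + 6.6 + 14 = -76.8 dBm

-76.8 dBm


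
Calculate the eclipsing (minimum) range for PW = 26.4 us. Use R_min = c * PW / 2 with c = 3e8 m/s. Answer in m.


R_min = 3e8 * 26.4e-6 / 2 = 3960.0 m

3960.0 m


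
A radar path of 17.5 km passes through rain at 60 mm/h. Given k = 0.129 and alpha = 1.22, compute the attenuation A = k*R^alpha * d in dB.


gamma = 0.129 * 60^1.22 = 19.051722 dB/km
A = 19.051722 * 17.5 = 333.41 dB

333.41 dB


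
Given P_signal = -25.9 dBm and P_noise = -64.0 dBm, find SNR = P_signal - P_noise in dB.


SNR = -25.9 - (-64.0) = 38.1 dB

38.1 dB


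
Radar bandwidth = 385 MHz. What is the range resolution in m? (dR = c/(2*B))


dR = 3e8 / (2 * 385000000.0) = 0.39 m

0.39 m


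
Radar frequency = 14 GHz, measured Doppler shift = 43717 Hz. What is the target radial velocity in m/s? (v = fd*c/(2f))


v = 43717 * 3e8 / (2 * 14000000000.0) = 468.4 m/s

468.4 m/s


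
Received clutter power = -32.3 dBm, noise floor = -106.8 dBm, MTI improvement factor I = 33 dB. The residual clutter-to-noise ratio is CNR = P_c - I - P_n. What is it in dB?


CNR = -32.3 - 33 - (-106.8) = 41.5 dB

41.5 dB


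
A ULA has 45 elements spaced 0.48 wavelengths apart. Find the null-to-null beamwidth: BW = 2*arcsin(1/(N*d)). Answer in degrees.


1/(N*d) = 1/(45*0.48) = 0.046296
BW = 2*arcsin(0.046296) = 5.3 degrees

5.3 degrees


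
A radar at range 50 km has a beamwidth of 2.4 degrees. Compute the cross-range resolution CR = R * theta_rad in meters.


BW_rad = 0.041887902
CR = 50000 * 0.041887902 = 2094.4 m

2094.4 m


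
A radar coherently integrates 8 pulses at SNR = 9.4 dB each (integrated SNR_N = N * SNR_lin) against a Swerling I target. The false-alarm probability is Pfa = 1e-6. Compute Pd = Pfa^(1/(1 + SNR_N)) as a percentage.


SNR_lin = 10^(9.4/10) = 8.70964
SNR_N = 8 * 8.70964 = 69.67712
1/(1 + SNR_N) = 1/70.67712 = 0.0141489
Pd = (1e-6)^0.0141489 = 0.82244
Pd = 82.2%

82.2%


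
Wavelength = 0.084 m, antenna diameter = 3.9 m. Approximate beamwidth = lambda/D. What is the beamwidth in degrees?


BW_rad = 0.084 / 3.9 = 0.021538
BW_deg = 1.23 degrees

1.23 degrees


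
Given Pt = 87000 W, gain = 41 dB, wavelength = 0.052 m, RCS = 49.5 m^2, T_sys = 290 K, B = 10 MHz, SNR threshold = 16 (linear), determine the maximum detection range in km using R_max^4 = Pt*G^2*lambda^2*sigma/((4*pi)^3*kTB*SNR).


G_lin = 10^(41/10) = 12589.254118
R^4 = 87000 * 12589.254118^2 * 0.052^2 * 49.5 / ((4*pi)^3 * 1.38e-23 * 290 * 10000000.0 * 16)
R^4 = 1.45246e21 m^4
R_max = (1.45246e21)^(1/4) = 195220.8 m = 195.2 km

195.2 km


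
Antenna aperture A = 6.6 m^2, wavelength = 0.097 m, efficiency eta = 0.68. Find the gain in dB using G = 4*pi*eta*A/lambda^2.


G_linear = 4*pi*0.68*6.6/0.097^2 = 5994.03
G_dB = 10*log10(5994.03) = 37.8 dB

37.8 dB


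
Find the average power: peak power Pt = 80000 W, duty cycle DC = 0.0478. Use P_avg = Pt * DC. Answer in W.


P_avg = 80000 * 0.0478 = 3824.0 W

3824.0 W


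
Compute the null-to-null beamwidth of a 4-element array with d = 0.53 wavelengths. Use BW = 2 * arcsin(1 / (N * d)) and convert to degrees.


1/(N*d) = 1/(4*0.53) = 0.471698
BW = 2*arcsin(0.471698) = 56.3 degrees

56.3 degrees


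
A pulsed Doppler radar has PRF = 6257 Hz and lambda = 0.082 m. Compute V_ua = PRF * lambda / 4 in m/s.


V_ua = 6257 * 0.082 / 4 = 128.3 m/s

128.3 m/s


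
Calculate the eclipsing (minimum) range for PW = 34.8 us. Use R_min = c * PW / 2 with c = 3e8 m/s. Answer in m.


R_min = 3e8 * 34.8e-6 / 2 = 5220.0 m

5220.0 m


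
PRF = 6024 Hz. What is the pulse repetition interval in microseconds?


PRI = 1/6024 = 0.0001660027 s = 166.0 us

166.0 us


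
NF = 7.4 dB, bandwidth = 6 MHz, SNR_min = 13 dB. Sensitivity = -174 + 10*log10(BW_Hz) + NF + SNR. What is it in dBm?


10*log10(6000000.0) = 67.78
S = -174 + 67.78 + 7.4 + 13 = -85.8 dBm

-85.8 dBm


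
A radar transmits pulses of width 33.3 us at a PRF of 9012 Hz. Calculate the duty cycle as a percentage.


DC = 33.3e-6 * 9012 * 100 = 30.01%

30.01%


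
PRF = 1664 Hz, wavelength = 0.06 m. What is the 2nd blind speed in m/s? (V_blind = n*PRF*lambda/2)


V_blind = 2 * 1664 * 0.06 / 2 = 99.8 m/s

99.8 m/s


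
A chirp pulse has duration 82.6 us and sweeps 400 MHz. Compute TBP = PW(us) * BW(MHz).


TBP = 82.6 * 400 = 33040.0

33040.0


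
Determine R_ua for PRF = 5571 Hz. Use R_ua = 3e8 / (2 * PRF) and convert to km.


R_ua = 3e8 / (2 * 5571) = 26925.1 m = 26.9 km

26.9 km


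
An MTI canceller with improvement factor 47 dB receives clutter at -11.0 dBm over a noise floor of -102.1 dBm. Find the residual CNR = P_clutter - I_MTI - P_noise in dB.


CNR = -11.0 - 47 - (-102.1) = 44.1 dB

44.1 dB


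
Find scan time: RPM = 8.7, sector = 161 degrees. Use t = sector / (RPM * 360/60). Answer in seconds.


t = 161 / (8.7 * 360) * 60 = 3.08 s

3.08 s


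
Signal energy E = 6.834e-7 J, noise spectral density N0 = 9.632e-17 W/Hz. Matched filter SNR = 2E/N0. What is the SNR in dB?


SNR_lin = 2 * 6.834e-7 / 9.632e-17 = 1.419e10
SNR_dB = 10*log10(1.419e10) = 101.5 dB

101.5 dB


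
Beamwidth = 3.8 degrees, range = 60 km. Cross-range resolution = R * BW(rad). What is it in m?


BW_rad = 0.066322512
CR = 60000 * 0.066322512 = 3979.4 m

3979.4 m


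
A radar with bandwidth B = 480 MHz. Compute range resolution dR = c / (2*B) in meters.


dR = 3e8 / (2 * 480000000.0) = 0.31 m

0.31 m


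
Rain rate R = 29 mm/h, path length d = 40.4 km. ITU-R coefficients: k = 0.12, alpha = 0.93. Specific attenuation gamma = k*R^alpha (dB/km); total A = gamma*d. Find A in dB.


gamma = 0.12 * 29^0.93 = 2.749232 dB/km
A = 2.749232 * 40.4 = 111.07 dB

111.07 dB


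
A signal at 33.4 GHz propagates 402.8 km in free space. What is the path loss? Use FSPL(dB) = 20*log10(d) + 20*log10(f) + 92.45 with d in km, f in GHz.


20*log10(402.8) = 52.1
20*log10(33.4) = 30.47
FSPL = 175.0 dB

175.0 dB


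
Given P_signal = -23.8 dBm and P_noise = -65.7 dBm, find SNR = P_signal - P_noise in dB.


SNR = -23.8 - (-65.7) = 41.9 dB

41.9 dB


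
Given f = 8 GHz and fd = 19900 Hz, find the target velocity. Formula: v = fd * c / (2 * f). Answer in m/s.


v = 19900 * 3e8 / (2 * 8000000000.0) = 373.1 m/s

373.1 m/s


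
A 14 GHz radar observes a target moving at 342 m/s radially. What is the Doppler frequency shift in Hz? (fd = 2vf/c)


fd = 2 * 342 * 14000000000.0 / 3e8 = 31920.0 Hz

31920.0 Hz


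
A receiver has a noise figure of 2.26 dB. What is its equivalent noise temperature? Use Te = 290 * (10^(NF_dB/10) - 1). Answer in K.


NF_lin = 10^(2.26/10) = 1.682674
Te = 290 * (1.682674 - 1) = 198.0 K

198.0 K


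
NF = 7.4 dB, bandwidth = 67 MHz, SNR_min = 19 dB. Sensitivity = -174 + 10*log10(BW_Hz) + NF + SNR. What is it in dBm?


10*log10(67000000.0) = 78.26
S = -174 + 78.26 + 7.4 + 19 = -69.3 dBm

-69.3 dBm


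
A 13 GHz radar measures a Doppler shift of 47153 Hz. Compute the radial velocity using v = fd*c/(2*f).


v = 47153 * 3e8 / (2 * 13000000000.0) = 544.1 m/s

544.1 m/s


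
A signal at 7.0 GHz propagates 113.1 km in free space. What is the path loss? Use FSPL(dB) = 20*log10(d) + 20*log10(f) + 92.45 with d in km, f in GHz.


20*log10(113.1) = 41.07
20*log10(7.0) = 16.9
FSPL = 150.4 dB

150.4 dB


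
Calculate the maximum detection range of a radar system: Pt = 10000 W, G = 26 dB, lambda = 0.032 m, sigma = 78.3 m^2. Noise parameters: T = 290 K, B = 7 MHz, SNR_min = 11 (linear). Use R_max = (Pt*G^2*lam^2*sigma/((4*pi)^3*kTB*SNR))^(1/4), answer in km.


G_lin = 10^(26/10) = 398.107171
R^4 = 10000 * 398.107171^2 * 0.032^2 * 78.3 / ((4*pi)^3 * 1.38e-23 * 290 * 7000000.0 * 11)
R^4 = 2.07809e17 m^4
R_max = (2.07809e17)^(1/4) = 21350.9 m = 21.4 km

21.4 km


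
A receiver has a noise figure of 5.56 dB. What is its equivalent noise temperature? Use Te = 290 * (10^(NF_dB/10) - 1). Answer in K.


NF_lin = 10^(5.56/10) = 3.597493
Te = 290 * (3.597493 - 1) = 753.3 K

753.3 K


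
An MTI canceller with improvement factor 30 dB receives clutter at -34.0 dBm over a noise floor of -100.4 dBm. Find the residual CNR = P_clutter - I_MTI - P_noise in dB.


CNR = -34.0 - 30 - (-100.4) = 36.4 dB

36.4 dB


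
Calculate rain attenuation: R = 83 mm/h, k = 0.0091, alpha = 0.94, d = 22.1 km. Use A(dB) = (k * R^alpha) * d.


gamma = 0.0091 * 83^0.94 = 0.579395 dB/km
A = 0.579395 * 22.1 = 12.8 dB

12.8 dB


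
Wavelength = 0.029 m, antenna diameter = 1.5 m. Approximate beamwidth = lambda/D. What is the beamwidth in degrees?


BW_rad = 0.029 / 1.5 = 0.019333
BW_deg = 1.11 degrees

1.11 degrees


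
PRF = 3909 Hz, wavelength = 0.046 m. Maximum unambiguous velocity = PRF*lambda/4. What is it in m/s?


V_ua = 3909 * 0.046 / 4 = 45.0 m/s

45.0 m/s


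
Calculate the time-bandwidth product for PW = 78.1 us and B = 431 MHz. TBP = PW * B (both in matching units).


TBP = 78.1 * 431 = 33661.1

33661.1


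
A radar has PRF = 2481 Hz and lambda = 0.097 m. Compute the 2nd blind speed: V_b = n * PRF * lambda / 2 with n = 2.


V_blind = 2 * 2481 * 0.097 / 2 = 240.7 m/s

240.7 m/s


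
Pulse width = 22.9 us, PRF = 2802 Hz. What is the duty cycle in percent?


DC = 22.9e-6 * 2802 * 100 = 6.42%

6.42%


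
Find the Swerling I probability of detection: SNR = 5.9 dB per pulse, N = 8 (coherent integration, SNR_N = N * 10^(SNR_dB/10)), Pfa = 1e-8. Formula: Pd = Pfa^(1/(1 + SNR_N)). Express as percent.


SNR_lin = 10^(5.9/10) = 3.89045
SNR_N = 8 * 3.89045 = 31.1236
1/(1 + SNR_N) = 1/32.1236 = 0.0311298
Pd = (1e-8)^0.0311298 = 0.56359
Pd = 56.4%

56.4%


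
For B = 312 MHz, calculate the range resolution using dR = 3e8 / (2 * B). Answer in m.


dR = 3e8 / (2 * 312000000.0) = 0.48 m

0.48 m


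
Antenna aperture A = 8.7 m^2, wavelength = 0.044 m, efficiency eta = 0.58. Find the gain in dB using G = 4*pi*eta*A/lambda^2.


G_linear = 4*pi*0.58*8.7/0.044^2 = 32753.05
G_dB = 10*log10(32753.05) = 45.2 dB

45.2 dB


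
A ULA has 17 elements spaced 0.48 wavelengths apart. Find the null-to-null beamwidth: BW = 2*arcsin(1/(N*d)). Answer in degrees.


1/(N*d) = 1/(17*0.48) = 0.122549
BW = 2*arcsin(0.122549) = 14.1 degrees

14.1 degrees


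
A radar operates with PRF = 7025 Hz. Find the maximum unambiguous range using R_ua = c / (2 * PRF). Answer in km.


R_ua = 3e8 / (2 * 7025) = 21352.3 m = 21.4 km

21.4 km


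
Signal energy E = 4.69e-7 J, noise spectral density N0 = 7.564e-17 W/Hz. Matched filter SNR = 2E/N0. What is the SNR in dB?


SNR_lin = 2 * 4.69e-7 / 7.564e-17 = 1.24e10
SNR_dB = 10*log10(1.24e10) = 100.9 dB

100.9 dB


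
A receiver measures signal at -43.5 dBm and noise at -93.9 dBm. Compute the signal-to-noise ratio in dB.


SNR = -43.5 - (-93.9) = 50.4 dB

50.4 dB


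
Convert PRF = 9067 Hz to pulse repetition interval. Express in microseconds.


PRI = 1/9067 = 0.0001102901 s = 110.3 us

110.3 us


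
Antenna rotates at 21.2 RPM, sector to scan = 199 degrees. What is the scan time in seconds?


t = 199 / (21.2 * 360) * 60 = 1.56 s

1.56 s


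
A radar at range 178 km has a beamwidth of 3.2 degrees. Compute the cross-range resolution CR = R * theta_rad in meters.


BW_rad = 0.055850536
CR = 178000 * 0.055850536 = 9941.4 m

9941.4 m


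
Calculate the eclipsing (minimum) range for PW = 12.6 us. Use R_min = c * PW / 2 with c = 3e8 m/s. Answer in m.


R_min = 3e8 * 12.6e-6 / 2 = 1890.0 m

1890.0 m


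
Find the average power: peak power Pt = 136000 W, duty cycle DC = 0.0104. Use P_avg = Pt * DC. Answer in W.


P_avg = 136000 * 0.0104 = 1414.4 W

1414.4 W


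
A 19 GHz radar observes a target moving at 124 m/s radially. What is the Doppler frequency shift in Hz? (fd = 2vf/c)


fd = 2 * 124 * 19000000000.0 / 3e8 = 15706.7 Hz

15706.7 Hz


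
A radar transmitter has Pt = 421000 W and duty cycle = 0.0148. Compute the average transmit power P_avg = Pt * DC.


P_avg = 421000 * 0.0148 = 6230.8 W

6230.8 W


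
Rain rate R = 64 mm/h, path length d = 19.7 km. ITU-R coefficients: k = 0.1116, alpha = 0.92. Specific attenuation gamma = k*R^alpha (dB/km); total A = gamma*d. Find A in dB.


gamma = 0.1116 * 64^0.92 = 5.120941 dB/km
A = 5.120941 * 19.7 = 100.88 dB

100.88 dB


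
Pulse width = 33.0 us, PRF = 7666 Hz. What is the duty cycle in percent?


DC = 33.0e-6 * 7666 * 100 = 25.3%

25.3%


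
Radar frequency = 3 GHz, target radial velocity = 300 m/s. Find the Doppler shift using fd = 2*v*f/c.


fd = 2 * 300 * 3000000000.0 / 3e8 = 6000.0 Hz

6000.0 Hz


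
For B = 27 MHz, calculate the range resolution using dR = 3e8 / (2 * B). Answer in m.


dR = 3e8 / (2 * 27000000.0) = 5.56 m

5.56 m


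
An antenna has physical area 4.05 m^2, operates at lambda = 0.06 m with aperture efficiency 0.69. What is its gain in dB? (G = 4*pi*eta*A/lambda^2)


G_linear = 4*pi*0.69*4.05/0.06^2 = 9754.65
G_dB = 10*log10(9754.65) = 39.9 dB

39.9 dB


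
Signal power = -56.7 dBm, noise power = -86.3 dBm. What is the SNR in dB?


SNR = -56.7 - (-86.3) = 29.6 dB

29.6 dB


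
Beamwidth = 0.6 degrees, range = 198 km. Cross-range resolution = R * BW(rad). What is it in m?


BW_rad = 0.010471976
CR = 198000 * 0.010471976 = 2073.5 m

2073.5 m


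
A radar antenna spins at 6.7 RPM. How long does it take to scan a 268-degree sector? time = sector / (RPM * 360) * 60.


t = 268 / (6.7 * 360) * 60 = 6.67 s

6.67 s


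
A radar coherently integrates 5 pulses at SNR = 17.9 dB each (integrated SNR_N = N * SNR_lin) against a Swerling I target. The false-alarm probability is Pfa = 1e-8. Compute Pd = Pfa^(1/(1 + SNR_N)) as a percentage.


SNR_lin = 10^(17.9/10) = 61.6595
SNR_N = 5 * 61.6595 = 308.2975
1/(1 + SNR_N) = 1/309.2975 = 0.0032331
Pd = (1e-8)^0.0032331 = 0.94218
Pd = 94.2%

94.2%


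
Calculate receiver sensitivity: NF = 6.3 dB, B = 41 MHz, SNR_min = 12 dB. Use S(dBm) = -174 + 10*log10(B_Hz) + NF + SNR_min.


10*log10(41000000.0) = 76.13
S = -174 + 76.13 + 6.3 + 12 = -79.6 dBm

-79.6 dBm


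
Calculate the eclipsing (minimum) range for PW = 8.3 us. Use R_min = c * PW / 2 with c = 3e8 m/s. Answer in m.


R_min = 3e8 * 8.3e-6 / 2 = 1245.0 m

1245.0 m


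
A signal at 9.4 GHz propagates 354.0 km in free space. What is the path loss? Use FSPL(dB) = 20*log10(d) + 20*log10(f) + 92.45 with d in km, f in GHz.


20*log10(354.0) = 50.98
20*log10(9.4) = 19.46
FSPL = 162.9 dB

162.9 dB


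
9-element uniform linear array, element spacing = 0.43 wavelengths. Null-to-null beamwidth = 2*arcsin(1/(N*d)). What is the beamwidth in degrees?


1/(N*d) = 1/(9*0.43) = 0.258398
BW = 2*arcsin(0.258398) = 30.0 degrees

30.0 degrees


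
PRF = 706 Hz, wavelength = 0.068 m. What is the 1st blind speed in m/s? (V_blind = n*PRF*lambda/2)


V_blind = 1 * 706 * 0.068 / 2 = 24.0 m/s

24.0 m/s


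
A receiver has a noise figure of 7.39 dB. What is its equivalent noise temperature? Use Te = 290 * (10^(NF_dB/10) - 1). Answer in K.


NF_lin = 10^(7.39/10) = 5.48277
Te = 290 * (5.48277 - 1) = 1300.0 K

1300.0 K


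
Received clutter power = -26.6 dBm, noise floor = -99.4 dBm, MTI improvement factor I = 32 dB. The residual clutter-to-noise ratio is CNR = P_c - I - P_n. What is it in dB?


CNR = -26.6 - 32 - (-99.4) = 40.8 dB

40.8 dB


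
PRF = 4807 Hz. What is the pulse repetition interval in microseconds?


PRI = 1/4807 = 0.00020803 s = 208.0 us

208.0 us


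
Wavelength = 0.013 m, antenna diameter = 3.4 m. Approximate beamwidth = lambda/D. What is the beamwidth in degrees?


BW_rad = 0.013 / 3.4 = 0.003824
BW_deg = 0.22 degrees

0.22 degrees


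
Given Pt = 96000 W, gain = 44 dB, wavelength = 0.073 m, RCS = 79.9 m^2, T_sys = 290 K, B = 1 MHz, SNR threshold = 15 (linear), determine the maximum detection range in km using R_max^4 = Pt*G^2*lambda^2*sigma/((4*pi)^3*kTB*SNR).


G_lin = 10^(44/10) = 25118.864315
R^4 = 96000 * 25118.864315^2 * 0.073^2 * 79.9 / ((4*pi)^3 * 1.38e-23 * 290 * 1000000.0 * 15)
R^4 = 2.16504e23 m^4
R_max = (2.16504e23)^(1/4) = 682128.9 m = 682.1 km

682.1 km


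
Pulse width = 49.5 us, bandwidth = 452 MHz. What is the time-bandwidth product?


TBP = 49.5 * 452 = 22374.0

22374.0


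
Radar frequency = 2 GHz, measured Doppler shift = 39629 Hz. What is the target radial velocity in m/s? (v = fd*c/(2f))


v = 39629 * 3e8 / (2 * 2000000000.0) = 2972.2 m/s

2972.2 m/s


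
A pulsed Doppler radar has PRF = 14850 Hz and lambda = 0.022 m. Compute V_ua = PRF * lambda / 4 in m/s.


V_ua = 14850 * 0.022 / 4 = 81.7 m/s

81.7 m/s


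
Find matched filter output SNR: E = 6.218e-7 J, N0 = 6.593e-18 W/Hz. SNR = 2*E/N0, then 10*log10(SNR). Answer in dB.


SNR_lin = 2 * 6.218e-7 / 6.593e-18 = 1.886e11
SNR_dB = 10*log10(1.886e11) = 112.8 dB

112.8 dB


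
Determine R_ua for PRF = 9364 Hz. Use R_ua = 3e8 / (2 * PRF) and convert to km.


R_ua = 3e8 / (2 * 9364) = 16018.8 m = 16.0 km

16.0 km


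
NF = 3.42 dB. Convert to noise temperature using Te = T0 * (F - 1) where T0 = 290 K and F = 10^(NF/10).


NF_lin = 10^(3.42/10) = 2.19786
Te = 290 * (2.19786 - 1) = 347.4 K

347.4 K


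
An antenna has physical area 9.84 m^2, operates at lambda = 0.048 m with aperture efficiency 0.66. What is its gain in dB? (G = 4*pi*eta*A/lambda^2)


G_linear = 4*pi*0.66*9.84/0.048^2 = 35421.46
G_dB = 10*log10(35421.46) = 45.5 dB

45.5 dB


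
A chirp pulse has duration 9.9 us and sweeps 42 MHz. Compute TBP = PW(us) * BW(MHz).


TBP = 9.9 * 42 = 415.8

415.8


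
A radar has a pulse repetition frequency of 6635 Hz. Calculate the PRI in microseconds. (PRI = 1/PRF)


PRI = 1/6635 = 0.0001507159 s = 150.7 us

150.7 us


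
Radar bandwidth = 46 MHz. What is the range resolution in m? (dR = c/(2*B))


dR = 3e8 / (2 * 46000000.0) = 3.26 m

3.26 m


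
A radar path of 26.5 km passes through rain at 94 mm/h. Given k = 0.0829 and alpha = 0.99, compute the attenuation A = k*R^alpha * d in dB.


gamma = 0.0829 * 94^0.99 = 7.446481 dB/km
A = 7.446481 * 26.5 = 197.33 dB

197.33 dB


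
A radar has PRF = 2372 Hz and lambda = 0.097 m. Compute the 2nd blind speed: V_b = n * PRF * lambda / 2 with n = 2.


V_blind = 2 * 2372 * 0.097 / 2 = 230.1 m/s

230.1 m/s


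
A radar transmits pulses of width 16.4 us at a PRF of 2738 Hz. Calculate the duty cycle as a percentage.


DC = 16.4e-6 * 2738 * 100 = 4.49%

4.49%


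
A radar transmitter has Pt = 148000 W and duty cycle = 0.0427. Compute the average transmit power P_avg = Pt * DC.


P_avg = 148000 * 0.0427 = 6319.6 W

6319.6 W


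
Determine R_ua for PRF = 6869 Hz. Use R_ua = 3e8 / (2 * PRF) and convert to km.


R_ua = 3e8 / (2 * 6869) = 21837.2 m = 21.8 km

21.8 km


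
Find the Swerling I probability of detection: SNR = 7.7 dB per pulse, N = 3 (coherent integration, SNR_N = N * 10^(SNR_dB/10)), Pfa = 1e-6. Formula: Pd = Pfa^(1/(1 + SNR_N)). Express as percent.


SNR_lin = 10^(7.7/10) = 5.88844
SNR_N = 3 * 5.88844 = 17.66532
1/(1 + SNR_N) = 1/18.66532 = 0.0535753
Pd = (1e-6)^0.0535753 = 0.47703
Pd = 47.7%

47.7%


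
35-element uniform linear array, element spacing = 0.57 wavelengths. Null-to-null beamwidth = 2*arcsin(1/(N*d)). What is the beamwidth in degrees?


1/(N*d) = 1/(35*0.57) = 0.050125
BW = 2*arcsin(0.050125) = 5.7 degrees

5.7 degrees


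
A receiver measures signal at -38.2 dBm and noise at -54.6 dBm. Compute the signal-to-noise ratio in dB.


SNR = -38.2 - (-54.6) = 16.4 dB

16.4 dB


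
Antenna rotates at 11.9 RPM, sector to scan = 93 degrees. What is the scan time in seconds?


t = 93 / (11.9 * 360) * 60 = 1.3 s

1.3 s


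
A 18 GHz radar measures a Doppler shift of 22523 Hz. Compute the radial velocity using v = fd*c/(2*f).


v = 22523 * 3e8 / (2 * 18000000000.0) = 187.7 m/s

187.7 m/s


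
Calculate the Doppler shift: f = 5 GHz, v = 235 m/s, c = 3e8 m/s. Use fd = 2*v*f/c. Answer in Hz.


fd = 2 * 235 * 5000000000.0 / 3e8 = 7833.3 Hz

7833.3 Hz


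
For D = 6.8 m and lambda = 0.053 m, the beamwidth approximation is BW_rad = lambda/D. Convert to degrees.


BW_rad = 0.053 / 6.8 = 0.007794
BW_deg = 0.45 degrees

0.45 degrees


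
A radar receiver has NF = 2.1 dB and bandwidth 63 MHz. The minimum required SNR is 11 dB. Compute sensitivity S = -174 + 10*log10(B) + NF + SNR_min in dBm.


10*log10(63000000.0) = 77.99
S = -174 + 77.99 + 2.1 + 11 = -82.9 dBm

-82.9 dBm


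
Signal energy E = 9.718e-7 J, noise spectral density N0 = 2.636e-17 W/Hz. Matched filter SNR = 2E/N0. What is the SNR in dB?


SNR_lin = 2 * 9.718e-7 / 2.636e-17 = 7.373e10
SNR_dB = 10*log10(7.373e10) = 108.7 dB

108.7 dB


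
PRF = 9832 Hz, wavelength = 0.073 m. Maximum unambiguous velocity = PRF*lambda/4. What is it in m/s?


V_ua = 9832 * 0.073 / 4 = 179.4 m/s

179.4 m/s


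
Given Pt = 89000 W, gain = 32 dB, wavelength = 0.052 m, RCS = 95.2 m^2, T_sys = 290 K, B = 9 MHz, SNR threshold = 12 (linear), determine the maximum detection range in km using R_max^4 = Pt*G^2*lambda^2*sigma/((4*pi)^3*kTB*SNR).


G_lin = 10^(32/10) = 1584.893192
R^4 = 89000 * 1584.893192^2 * 0.052^2 * 95.2 / ((4*pi)^3 * 1.38e-23 * 290 * 9000000.0 * 12)
R^4 = 6.7097e19 m^4
R_max = (6.7097e19)^(1/4) = 90505.7 m = 90.5 km

90.5 km


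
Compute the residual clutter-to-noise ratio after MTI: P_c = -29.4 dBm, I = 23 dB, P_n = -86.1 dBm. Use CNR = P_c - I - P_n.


CNR = -29.4 - 23 - (-86.1) = 33.7 dB

33.7 dB


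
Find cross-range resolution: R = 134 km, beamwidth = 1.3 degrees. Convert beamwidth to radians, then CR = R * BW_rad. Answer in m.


BW_rad = 0.02268928
CR = 134000 * 0.02268928 = 3040.4 m

3040.4 m


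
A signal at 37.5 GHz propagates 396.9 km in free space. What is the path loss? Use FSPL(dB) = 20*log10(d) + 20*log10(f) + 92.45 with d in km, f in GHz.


20*log10(396.9) = 51.97
20*log10(37.5) = 31.48
FSPL = 175.9 dB

175.9 dB


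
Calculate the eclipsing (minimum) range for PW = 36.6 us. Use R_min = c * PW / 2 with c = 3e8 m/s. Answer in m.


R_min = 3e8 * 36.6e-6 / 2 = 5490.0 m

5490.0 m


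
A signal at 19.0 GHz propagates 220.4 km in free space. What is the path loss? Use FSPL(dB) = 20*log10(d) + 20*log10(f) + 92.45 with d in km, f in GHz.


20*log10(220.4) = 46.86
20*log10(19.0) = 25.58
FSPL = 164.9 dB

164.9 dB


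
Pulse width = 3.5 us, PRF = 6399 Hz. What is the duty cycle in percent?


DC = 3.5e-6 * 6399 * 100 = 2.24%

2.24%


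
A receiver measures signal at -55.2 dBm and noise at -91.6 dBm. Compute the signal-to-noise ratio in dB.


SNR = -55.2 - (-91.6) = 36.4 dB

36.4 dB


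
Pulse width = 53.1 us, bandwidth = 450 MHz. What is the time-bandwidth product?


TBP = 53.1 * 450 = 23895.0

23895.0


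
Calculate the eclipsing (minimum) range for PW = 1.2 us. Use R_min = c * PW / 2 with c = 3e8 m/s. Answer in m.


R_min = 3e8 * 1.2e-6 / 2 = 180.0 m

180.0 m


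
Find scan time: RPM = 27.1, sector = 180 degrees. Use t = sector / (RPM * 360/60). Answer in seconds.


t = 180 / (27.1 * 360) * 60 = 1.11 s

1.11 s


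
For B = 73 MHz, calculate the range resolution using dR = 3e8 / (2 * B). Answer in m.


dR = 3e8 / (2 * 73000000.0) = 2.05 m

2.05 m


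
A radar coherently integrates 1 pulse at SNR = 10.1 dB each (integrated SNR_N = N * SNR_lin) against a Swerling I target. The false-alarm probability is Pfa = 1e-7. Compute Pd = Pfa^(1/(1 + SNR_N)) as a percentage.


SNR_lin = 10^(10.1/10) = 10.23293
SNR_N = 1 * 10.23293 = 10.23293
1/(1 + SNR_N) = 1/11.23293 = 0.089024
Pd = (1e-7)^0.089024 = 0.23814
Pd = 23.8%

23.8%


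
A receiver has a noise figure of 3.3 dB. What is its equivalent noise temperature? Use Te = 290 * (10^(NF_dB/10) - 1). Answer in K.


NF_lin = 10^(3.3/10) = 2.137962
Te = 290 * (2.137962 - 1) = 330.0 K

330.0 K


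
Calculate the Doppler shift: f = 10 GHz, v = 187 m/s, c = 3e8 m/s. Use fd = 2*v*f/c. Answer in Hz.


fd = 2 * 187 * 10000000000.0 / 3e8 = 12466.7 Hz

12466.7 Hz


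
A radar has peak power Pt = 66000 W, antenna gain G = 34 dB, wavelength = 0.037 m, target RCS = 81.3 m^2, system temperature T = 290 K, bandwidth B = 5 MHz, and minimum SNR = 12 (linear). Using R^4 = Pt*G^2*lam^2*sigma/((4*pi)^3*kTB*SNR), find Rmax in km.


G_lin = 10^(34/10) = 2511.886432
R^4 = 66000 * 2511.886432^2 * 0.037^2 * 81.3 / ((4*pi)^3 * 1.38e-23 * 290 * 5000000.0 * 12)
R^4 = 9.72702e19 m^4
R_max = (9.72702e19)^(1/4) = 99310.5 m = 99.3 km

99.3 km


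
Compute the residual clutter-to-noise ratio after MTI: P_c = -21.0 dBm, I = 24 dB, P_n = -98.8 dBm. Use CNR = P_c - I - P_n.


CNR = -21.0 - 24 - (-98.8) = 53.8 dB

53.8 dB


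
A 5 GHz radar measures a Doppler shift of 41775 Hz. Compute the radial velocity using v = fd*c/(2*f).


v = 41775 * 3e8 / (2 * 5000000000.0) = 1253.3 m/s

1253.3 m/s


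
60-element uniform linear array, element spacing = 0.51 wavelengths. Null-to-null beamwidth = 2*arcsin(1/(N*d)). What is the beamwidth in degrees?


1/(N*d) = 1/(60*0.51) = 0.03268
BW = 2*arcsin(0.03268) = 3.7 degrees

3.7 degrees


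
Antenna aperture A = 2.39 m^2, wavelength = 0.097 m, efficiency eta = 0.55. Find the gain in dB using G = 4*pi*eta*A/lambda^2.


G_linear = 4*pi*0.55*2.39/0.097^2 = 1755.61
G_dB = 10*log10(1755.61) = 32.4 dB

32.4 dB


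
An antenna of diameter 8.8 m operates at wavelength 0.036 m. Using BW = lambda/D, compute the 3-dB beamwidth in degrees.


BW_rad = 0.036 / 8.8 = 0.004091
BW_deg = 0.23 degrees

0.23 degrees


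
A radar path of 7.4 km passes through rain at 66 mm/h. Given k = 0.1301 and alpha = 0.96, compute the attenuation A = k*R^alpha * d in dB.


gamma = 0.1301 * 66^0.96 = 7.26172 dB/km
A = 7.26172 * 7.4 = 53.74 dB

53.74 dB


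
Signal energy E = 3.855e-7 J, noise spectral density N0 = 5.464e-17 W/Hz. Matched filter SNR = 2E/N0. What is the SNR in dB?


SNR_lin = 2 * 3.855e-7 / 5.464e-17 = 1.411e10
SNR_dB = 10*log10(1.411e10) = 101.5 dB

101.5 dB


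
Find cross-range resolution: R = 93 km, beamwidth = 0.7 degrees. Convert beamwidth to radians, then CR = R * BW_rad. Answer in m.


BW_rad = 0.012217305
CR = 93000 * 0.012217305 = 1136.2 m

1136.2 m


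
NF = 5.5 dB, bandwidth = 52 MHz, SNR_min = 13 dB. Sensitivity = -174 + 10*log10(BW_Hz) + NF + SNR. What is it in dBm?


10*log10(52000000.0) = 77.16
S = -174 + 77.16 + 5.5 + 13 = -78.3 dBm

-78.3 dBm


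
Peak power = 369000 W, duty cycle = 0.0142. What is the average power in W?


P_avg = 369000 * 0.0142 = 5239.8 W

5239.8 W


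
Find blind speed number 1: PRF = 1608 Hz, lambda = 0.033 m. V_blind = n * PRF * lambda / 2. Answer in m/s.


V_blind = 1 * 1608 * 0.033 / 2 = 26.5 m/s

26.5 m/s


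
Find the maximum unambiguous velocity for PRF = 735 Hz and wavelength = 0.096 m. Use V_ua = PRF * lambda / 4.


V_ua = 735 * 0.096 / 4 = 17.6 m/s

17.6 m/s


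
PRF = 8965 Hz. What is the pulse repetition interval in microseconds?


PRI = 1/8965 = 0.0001115449 s = 111.5 us

111.5 us


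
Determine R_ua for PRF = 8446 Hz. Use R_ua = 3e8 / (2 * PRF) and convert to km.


R_ua = 3e8 / (2 * 8446) = 17759.9 m = 17.8 km

17.8 km


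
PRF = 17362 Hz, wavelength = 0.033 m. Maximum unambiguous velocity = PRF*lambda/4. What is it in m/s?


V_ua = 17362 * 0.033 / 4 = 143.2 m/s

143.2 m/s


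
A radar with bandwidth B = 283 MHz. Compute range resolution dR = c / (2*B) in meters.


dR = 3e8 / (2 * 283000000.0) = 0.53 m

0.53 m


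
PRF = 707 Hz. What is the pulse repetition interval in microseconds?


PRI = 1/707 = 0.0014144272 s = 1414.4 us

1414.4 us


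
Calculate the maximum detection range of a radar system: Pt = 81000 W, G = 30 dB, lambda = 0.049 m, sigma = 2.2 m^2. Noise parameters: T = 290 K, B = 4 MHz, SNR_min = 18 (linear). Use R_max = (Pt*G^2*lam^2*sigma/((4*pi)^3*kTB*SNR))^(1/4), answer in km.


G_lin = 10^(30/10) = 1000.0
R^4 = 81000 * 1000.0^2 * 0.049^2 * 2.2 / ((4*pi)^3 * 1.38e-23 * 290 * 4000000.0 * 18)
R^4 = 7.48274e17 m^4
R_max = (7.48274e17)^(1/4) = 29411.4 m = 29.4 km

29.4 km


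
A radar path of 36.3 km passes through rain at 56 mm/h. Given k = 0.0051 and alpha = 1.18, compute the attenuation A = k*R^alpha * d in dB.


gamma = 0.0051 * 56^1.18 = 0.58943 dB/km
A = 0.58943 * 36.3 = 21.4 dB

21.4 dB


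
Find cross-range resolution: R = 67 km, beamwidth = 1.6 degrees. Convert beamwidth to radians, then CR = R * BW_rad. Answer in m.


BW_rad = 0.027925268
CR = 67000 * 0.027925268 = 1871.0 m

1871.0 m


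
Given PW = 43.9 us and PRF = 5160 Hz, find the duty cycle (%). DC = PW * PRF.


DC = 43.9e-6 * 5160 * 100 = 22.65%

22.65%


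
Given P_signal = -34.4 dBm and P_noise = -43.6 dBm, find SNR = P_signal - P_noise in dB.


SNR = -34.4 - (-43.6) = 9.2 dB

9.2 dB


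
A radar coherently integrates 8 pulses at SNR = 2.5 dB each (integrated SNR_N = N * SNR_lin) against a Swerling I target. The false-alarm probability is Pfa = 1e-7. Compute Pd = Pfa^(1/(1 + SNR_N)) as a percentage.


SNR_lin = 10^(2.5/10) = 1.77828
SNR_N = 8 * 1.77828 = 14.22624
1/(1 + SNR_N) = 1/15.22624 = 0.0656761
Pd = (1e-7)^0.0656761 = 0.34695
Pd = 34.7%

34.7%


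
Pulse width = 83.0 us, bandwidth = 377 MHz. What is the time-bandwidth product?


TBP = 83.0 * 377 = 31291.0

31291.0


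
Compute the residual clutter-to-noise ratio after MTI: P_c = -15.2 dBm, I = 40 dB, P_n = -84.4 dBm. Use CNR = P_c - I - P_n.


CNR = -15.2 - 40 - (-84.4) = 29.2 dB

29.2 dB


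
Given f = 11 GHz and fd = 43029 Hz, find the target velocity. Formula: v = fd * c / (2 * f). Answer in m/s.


v = 43029 * 3e8 / (2 * 11000000000.0) = 586.8 m/s

586.8 m/s


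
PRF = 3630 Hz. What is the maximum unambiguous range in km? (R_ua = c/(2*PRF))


R_ua = 3e8 / (2 * 3630) = 41322.3 m = 41.3 km

41.3 km


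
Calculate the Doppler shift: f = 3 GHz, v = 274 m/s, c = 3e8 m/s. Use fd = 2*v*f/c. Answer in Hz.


fd = 2 * 274 * 3000000000.0 / 3e8 = 5480.0 Hz

5480.0 Hz


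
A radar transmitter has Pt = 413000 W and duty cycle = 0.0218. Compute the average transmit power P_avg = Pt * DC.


P_avg = 413000 * 0.0218 = 9003.4 W

9003.4 W


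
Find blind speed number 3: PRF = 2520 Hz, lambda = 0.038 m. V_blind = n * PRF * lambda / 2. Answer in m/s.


V_blind = 3 * 2520 * 0.038 / 2 = 143.6 m/s

143.6 m/s


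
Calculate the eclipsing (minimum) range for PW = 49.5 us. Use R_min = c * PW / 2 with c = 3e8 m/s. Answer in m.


R_min = 3e8 * 49.5e-6 / 2 = 7425.0 m

7425.0 m


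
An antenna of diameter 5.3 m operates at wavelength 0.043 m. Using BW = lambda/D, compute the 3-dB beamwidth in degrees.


BW_rad = 0.043 / 5.3 = 0.008113
BW_deg = 0.46 degrees

0.46 degrees


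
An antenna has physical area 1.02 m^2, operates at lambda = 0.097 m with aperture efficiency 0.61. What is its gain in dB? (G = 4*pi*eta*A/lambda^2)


G_linear = 4*pi*0.61*1.02/0.097^2 = 830.99
G_dB = 10*log10(830.99) = 29.2 dB

29.2 dB


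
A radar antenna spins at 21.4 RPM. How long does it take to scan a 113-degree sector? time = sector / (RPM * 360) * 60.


t = 113 / (21.4 * 360) * 60 = 0.88 s

0.88 s


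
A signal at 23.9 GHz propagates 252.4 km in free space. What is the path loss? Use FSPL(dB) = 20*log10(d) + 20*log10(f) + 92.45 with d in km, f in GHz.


20*log10(252.4) = 48.04
20*log10(23.9) = 27.57
FSPL = 168.1 dB

168.1 dB


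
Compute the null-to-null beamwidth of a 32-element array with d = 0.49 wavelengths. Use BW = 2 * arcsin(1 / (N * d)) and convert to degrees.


1/(N*d) = 1/(32*0.49) = 0.063776
BW = 2*arcsin(0.063776) = 7.3 degrees

7.3 degrees


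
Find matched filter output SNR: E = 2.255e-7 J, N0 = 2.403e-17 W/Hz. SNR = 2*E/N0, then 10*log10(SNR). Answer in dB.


SNR_lin = 2 * 2.255e-7 / 2.403e-17 = 1.877e10
SNR_dB = 10*log10(1.877e10) = 102.7 dB

102.7 dB


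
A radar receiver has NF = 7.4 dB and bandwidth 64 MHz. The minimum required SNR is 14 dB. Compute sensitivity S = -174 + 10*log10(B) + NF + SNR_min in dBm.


10*log10(64000000.0) = 78.06
S = -174 + 78.06 + 7.4 + 14 = -74.5 dBm

-74.5 dBm


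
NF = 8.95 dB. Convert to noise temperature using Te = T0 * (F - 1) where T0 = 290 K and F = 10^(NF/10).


NF_lin = 10^(8.95/10) = 7.852356
Te = 290 * (7.852356 - 1) = 1987.2 K

1987.2 K


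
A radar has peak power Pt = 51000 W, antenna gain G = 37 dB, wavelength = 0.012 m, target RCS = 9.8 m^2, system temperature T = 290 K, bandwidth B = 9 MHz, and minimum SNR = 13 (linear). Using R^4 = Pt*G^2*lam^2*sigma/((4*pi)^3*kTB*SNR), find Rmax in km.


G_lin = 10^(37/10) = 5011.872336
R^4 = 51000 * 5011.872336^2 * 0.012^2 * 9.8 / ((4*pi)^3 * 1.38e-23 * 290 * 9000000.0 * 13)
R^4 = 1.94566e18 m^4
R_max = (1.94566e18)^(1/4) = 37347.9 m = 37.3 km

37.3 km


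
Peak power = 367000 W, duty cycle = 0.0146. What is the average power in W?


P_avg = 367000 * 0.0146 = 5358.2 W

5358.2 W


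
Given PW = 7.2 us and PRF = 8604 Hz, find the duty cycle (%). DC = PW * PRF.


DC = 7.2e-6 * 8604 * 100 = 6.19%

6.19%


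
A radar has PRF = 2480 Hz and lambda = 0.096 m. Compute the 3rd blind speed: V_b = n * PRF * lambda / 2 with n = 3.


V_blind = 3 * 2480 * 0.096 / 2 = 357.1 m/s

357.1 m/s


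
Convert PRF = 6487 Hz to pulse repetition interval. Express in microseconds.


PRI = 1/6487 = 0.0001541545 s = 154.2 us

154.2 us


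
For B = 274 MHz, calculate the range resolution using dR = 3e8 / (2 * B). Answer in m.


dR = 3e8 / (2 * 274000000.0) = 0.55 m

0.55 m


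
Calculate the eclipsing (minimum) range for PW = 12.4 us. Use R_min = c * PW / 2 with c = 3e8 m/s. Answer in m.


R_min = 3e8 * 12.4e-6 / 2 = 1860.0 m

1860.0 m


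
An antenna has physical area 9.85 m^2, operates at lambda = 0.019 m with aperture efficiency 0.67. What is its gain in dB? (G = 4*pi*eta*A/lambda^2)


G_linear = 4*pi*0.67*9.85/0.019^2 = 229727.87
G_dB = 10*log10(229727.87) = 53.6 dB

53.6 dB
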